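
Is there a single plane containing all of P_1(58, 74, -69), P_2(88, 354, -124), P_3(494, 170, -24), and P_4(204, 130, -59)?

Yes

A normal to the plane through P_1, P_2, P_3 is n = P_1P_2 × P_1P_3 = (17880, -25330, -119200).
The plane has equation n·P = 7387420. For P_4: n·P_4 = 7387420.
Equal, so P_4 lies in the plane and all four are coplanar.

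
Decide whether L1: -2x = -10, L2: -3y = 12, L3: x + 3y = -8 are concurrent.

Lines aᵢx + bᵢy = cᵢ with pairwise distinct directions are concurrent exactly when det[aᵢ bᵢ cᵢ] = 0.
Here the determinant is -6.
Nonzero, so no common point exists.

No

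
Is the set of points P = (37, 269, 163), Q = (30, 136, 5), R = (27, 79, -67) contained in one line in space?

No

PQ = (-7, -133, -158), PR = (-10, -190, -230).
Comparing components 2 and 3: (-133)(-230) − (-158)(-190) = 570 ≠ 0, so PQ and PR are not parallel and the points are not collinear.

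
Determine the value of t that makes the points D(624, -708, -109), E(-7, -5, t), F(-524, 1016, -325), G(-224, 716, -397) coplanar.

Coplanarity ⇔ det[DE; DF; DG] = 0.
Expanding, this is linear in t: (-172800)t + (-3283200) = 0.
So t = -19.

-19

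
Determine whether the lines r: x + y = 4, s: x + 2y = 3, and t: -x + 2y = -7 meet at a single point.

The three lines meet at one point iff the augmented coefficient matrix [aᵢ bᵢ cᵢ] has rank < 3, i.e. its determinant vanishes.
Here the determinant is 0.
It vanishes, so the lines are concurrent at (5, -1).

Yes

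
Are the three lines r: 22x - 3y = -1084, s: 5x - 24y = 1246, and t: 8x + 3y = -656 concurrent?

Intersecting r and s: solving the 2×2 system gives (x, y) = (-58, -64).
Substitute into t: (8)(-58) + (3)(-64) = -656.
This equals -656, so (-58, -64) lies on all three lines and they are concurrent.

Yes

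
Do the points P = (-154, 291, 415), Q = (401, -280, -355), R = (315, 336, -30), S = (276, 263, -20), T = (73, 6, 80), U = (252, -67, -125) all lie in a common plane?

The plane through P, Q, R has normal n = PQ × PR = (288745, -114155, 292774) and equation n·X = 43815375.
Checking the remaining points: n·S = 43815375, n·T = 43815375, n·U = 43815375.
All equal 43815375, so all 6 points lie in one plane.

Yes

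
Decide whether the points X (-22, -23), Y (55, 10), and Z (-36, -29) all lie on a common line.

XY = (77, 33), XZ = (-14, -6).
det[XY; XZ] = (77)(-6) − (33)(-14) = 0.
The determinant is zero, so the points are collinear.

Yes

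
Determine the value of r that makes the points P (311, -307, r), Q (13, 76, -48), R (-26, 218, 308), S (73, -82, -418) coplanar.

Coplanarity ⇔ det[PQ; PR; PS] = 0.
Expanding, this is linear in r: (2358)r + (1662390) = 0.
So r = -705.

-705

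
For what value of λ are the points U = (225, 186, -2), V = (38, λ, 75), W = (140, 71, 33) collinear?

-67

Collinearity requires UV × UW = 0; each component is linear in λ.
The x-component gives (35)λ + (2345) = 0, so λ = -67.
The remaining components then also vanish.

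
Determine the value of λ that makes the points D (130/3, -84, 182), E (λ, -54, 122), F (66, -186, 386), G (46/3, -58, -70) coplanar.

110/3

Coplanarity ⇔ det[DE; DF; DG] = 0.
Expanding, this is linear in λ: (20400)λ + (-748000) = 0.
So λ = 110/3.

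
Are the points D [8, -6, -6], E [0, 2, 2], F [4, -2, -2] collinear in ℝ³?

DE = (-8, 8, 8), DF = (-4, 4, 4).
DE × DF = (0, 0, 0).
The cross product vanishes, so the three points are collinear.

Yes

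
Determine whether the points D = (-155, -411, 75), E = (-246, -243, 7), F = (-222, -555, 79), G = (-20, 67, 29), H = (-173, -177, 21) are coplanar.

Yes

The plane through D, E, F has normal n = DE × DF = (-9120, 4920, 24360) and equation n·P = 1218480.
Checking the remaining points: n·G = 1218480, n·H = 1218480.
All equal 1218480, so all 5 points lie in one plane.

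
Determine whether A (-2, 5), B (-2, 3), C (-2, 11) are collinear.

AB = (0, -2), AC = (0, 6).
det[AB; AC] = (0)(6) − (-2)(0) = 0.
The determinant is zero, so the points are collinear.

Yes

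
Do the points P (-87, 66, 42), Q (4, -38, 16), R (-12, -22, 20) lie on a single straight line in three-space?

No

PQ = (91, -104, -26), PR = (75, -88, -22).
Comparing components 3 and 1: (-26)(75) − (91)(-22) = 52 ≠ 0, so PQ and PR are not parallel and the points are not collinear.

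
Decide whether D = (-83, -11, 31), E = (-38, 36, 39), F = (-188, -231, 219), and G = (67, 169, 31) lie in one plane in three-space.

The four points are coplanar iff the 3×3 determinant with rows DE, DF, DG is zero.
Rows: (45, 47, 8), (-105, -220, 188), (150, 180, 0).
Expanding along the first row: (45)(-33840) − (47)(-28200) + (8)(14100) = -84600.
Nonzero ⇒ not coplanar.

No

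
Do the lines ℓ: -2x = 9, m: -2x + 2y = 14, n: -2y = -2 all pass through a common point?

No

The three lines meet at one point iff the augmented coefficient matrix [aᵢ bᵢ cᵢ] has rank < 3, i.e. its determinant vanishes.
Here the determinant is -12.
Nonzero, so no common point exists.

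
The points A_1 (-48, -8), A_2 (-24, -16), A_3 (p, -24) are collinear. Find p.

0

The three points are collinear iff det[A_1A_2; A_1A_3] = 0.
This determinant is linear in p: (8)p + (0) = 0, so p = 0.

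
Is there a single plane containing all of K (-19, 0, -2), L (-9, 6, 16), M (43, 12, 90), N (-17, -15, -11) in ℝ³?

With K as base: KL = (10, 6, 18), KM = (62, 12, 92), KN = (2, -15, -9).
KM × KN = (1272, 742, -954).
KL · (KM × KN) = 0.
The scalar triple product vanishes, so the four points are coplanar.

Yes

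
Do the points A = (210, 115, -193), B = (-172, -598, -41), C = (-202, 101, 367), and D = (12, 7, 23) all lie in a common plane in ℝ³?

Yes

With A as base: AB = (-382, -713, 152), AC = (-412, -14, 560), AD = (-198, -108, 216).
AC × AD = (57456, -21888, 41724).
AB · (AC × AD) = 0.
The scalar triple product vanishes, so the four points are coplanar.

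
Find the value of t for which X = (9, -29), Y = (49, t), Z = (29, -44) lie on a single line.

-59

The three points are collinear iff det[XY; XZ] = 0.
This determinant is linear in t: (-20)t + (-1180) = 0, so t = -59.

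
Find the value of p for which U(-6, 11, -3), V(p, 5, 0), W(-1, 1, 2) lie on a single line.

-3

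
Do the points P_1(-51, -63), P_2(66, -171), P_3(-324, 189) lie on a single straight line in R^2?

Yes

P_1P_2 = (117, -108), P_1P_3 = (-273, 252).
Twice the signed area of △P_1P_2P_3 is (117)(252) − (-108)(-273) = 0.
The triangle is degenerate (zero area), so the points are collinear.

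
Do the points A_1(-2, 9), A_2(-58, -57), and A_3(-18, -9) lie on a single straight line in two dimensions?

No

A_1A_2 = (-56, -66), A_1A_3 = (-16, -18).
Twice the signed area of △A_1A_2A_3 is (-56)(-18) − (-66)(-16) = -48.
The area is nonzero, so the three points are not collinear.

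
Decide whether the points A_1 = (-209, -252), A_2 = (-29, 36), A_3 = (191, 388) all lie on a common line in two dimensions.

A_1A_2 = (180, 288), A_1A_3 = (400, 640).
Checking proportionality: A_1A_3 = 20/9·A_1A_2, so the vectors are parallel and the points are collinear.

Yes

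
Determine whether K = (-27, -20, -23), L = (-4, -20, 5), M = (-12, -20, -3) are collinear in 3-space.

No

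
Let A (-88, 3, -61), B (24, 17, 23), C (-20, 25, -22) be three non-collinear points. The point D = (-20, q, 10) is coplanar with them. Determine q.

-11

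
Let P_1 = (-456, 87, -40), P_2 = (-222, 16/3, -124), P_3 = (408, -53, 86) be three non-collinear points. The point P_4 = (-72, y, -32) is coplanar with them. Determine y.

7

The plane through P_1, P_2, P_3 has equation −22050x − 102060y + 37800z = -336420.
Substituting P_4: (-102060)y + (378000) = -336420, so y = 7.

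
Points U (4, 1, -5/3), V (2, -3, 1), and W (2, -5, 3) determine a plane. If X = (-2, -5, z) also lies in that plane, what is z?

1/3

The plane through U, V, W has equation −(8/3)x + 4y + 4z = -40/3.
Substituting X: (4)z + (-44/3) = -40/3, so z = 1/3.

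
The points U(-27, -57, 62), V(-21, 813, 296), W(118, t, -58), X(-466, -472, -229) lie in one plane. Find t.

-732

Coplanarity ⇔ det[UV; UW; UX] = 0.
Expanding, this is linear in t: (100980)t + (73917360) = 0.
So t = -732.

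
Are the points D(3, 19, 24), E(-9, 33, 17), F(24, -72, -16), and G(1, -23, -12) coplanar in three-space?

With D as base: DE = (-12, 14, -7), DF = (21, -91, -40), DG = (-2, -42, -36).
DF × DG = (1596, 836, -1064).
DE · (DF × DG) = 0.
The scalar triple product vanishes, so the four points are coplanar.

Yes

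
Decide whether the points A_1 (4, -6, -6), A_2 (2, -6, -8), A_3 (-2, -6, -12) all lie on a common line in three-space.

Yes

A_1A_2 = (-2, 0, -2), A_1A_3 = (-6, 0, -6).
Each component of A_1A_3 is 3 times the corresponding component of A_1A_2, so A_1A_3 = 3·A_1A_2 and the points are collinear.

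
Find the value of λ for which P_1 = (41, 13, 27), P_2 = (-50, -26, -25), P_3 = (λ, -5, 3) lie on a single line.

-1

Collinearity requires P_1P_2 × P_1P_3 = 0; each component is linear in λ.
The y-component gives (-52)λ + (-52) = 0, so λ = -1.
The remaining components then also vanish.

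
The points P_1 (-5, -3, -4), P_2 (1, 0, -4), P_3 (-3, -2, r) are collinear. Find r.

Collinearity requires P_1P_2 × P_1P_3 = 0; each component is linear in r.
The x-component gives (3)r + (12) = 0, so r = -4.
The remaining components then also vanish.

-4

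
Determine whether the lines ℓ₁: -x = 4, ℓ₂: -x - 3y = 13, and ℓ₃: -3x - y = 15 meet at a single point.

Yes

Intersecting ℓ₁ and ℓ₂: solving the 2×2 system gives (x, y) = (-4, -3).
Substitute into ℓ₃: (-3)(-4) + (-1)(-3) = 15.
This equals 15, so (-4, -3) lies on all three lines and they are concurrent.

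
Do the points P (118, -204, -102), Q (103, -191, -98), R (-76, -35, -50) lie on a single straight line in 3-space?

No

PQ = (-15, 13, 4), PR = (-194, 169, 52).
Comparing components 3 and 1: (4)(-194) − (-15)(52) = 4 ≠ 0, so PQ and PR are not parallel and the points are not collinear.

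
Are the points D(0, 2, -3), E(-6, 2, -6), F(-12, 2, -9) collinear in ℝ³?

Yes

DE = (-6, 0, -3), DF = (-12, 0, -6).
DE × DF = (0, 0, 0).
The cross product vanishes, so the three points are collinear.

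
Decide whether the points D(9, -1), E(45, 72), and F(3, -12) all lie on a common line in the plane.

No

DE = (36, 73), DF = (-6, -11).
If collinear, DF would be a scalar multiple of DE. But (36)·(-11) ≠ (73)·(-6) (difference 42), so they are not parallel; the points are not collinear.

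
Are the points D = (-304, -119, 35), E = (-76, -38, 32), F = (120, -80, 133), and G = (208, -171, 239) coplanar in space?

No

With D as base: DE = (228, 81, -3), DF = (424, 39, 98), DG = (512, -52, 204).
DF × DG = (13052, -36320, -42016).
DE · (DF × DG) = 159984.
Since 159984 ≠ 0, the four points are not coplanar.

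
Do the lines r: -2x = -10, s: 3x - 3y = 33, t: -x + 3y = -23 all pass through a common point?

Intersecting r and s: solving the 2×2 system gives (x, y) = (5, -6).
Substitute into t: (-1)(5) + (3)(-6) = -23.
This equals -23, so (5, -6) lies on all three lines and they are concurrent.

Yes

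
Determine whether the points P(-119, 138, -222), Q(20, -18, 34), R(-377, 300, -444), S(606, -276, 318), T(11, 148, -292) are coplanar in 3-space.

No

The plane through P, Q, R has normal n = PQ × PR = (-6840, -35190, -17730) and equation n·X = -106200.
Checking the remaining points: n·S = -70740, n·T = -106200.
Since n·S = -70740 ≠ -106200, S is off the plane and the points are not all coplanar.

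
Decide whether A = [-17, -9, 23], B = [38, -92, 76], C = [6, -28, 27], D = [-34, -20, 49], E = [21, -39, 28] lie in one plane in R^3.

Yes

The plane through A, B, C has normal n = AB × AC = (675, 999, 864) and equation n·P = -594.
Checking the remaining points: n·D = -594, n·E = -594.
All equal -594, so all 5 points lie in one plane.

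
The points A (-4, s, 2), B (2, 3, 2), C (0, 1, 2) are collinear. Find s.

-3

Direction BC = (-2, -2, 0). From the x-coordinate of A, the parameter along the line is τ = (-4 − 2)/(-2) = 3.
Then s = 3 + 3·(-2) = -3.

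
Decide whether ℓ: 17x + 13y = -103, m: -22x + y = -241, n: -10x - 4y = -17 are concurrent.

Intersecting ℓ and m: solving the 2×2 system gives (x, y) = (10, -21).
Substitute into n: (-10)(10) + (-4)(-21) = -16.
But n requires -17 ≠ -16, so the three lines have no common point.

No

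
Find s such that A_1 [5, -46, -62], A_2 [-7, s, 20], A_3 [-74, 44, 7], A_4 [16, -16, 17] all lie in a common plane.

2

Normal to plane A_1A_3A_4: n = (5040, 7000, -3360); plane equation n·P = -88480.
Requiring n·A_2 = -88480: (7000)s + (-102480) = -88480.
So s = 2.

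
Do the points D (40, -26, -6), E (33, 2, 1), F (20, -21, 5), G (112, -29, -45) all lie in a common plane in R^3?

No

The four points are coplanar iff the 3×3 determinant with rows DE, DF, DG is zero.
Rows: (-7, 28, 7), (-20, 5, 11), (72, -3, -39).
Expanding along the first row: (-7)(-162) − (28)(-12) + (7)(-300) = -630.
Nonzero ⇒ not coplanar.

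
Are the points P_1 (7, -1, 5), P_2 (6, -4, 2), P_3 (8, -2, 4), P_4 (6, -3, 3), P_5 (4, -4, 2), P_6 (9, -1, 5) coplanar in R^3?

Yes

The plane through P_1, P_2, P_3 has normal n = P_1P_2 × P_1P_3 = (0, -4, 4) and equation n·P = 24.
Checking the remaining points: n·P_4 = 24, n·P_5 = 24, n·P_6 = 24.
All equal 24, so all 6 points lie in one plane.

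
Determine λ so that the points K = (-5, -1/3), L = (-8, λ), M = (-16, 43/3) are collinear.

Collinearity: (L − K) must be parallel to (M − K) = (-11, 44/3).
Cross-multiplying the components: (λ − (-1/3))·(-11) = (-3)·(44/3).
Solving gives λ = 11/3.

11/3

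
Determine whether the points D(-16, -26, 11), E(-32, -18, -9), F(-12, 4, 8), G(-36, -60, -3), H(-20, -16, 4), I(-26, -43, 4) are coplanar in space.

Yes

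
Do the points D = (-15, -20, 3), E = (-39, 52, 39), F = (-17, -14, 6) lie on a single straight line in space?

DE = (-24, 72, 36), DF = (-2, 6, 3).
Each component of DF is 1/12 times the corresponding component of DE, so DF = 1/12·DE and the points are collinear.

Yes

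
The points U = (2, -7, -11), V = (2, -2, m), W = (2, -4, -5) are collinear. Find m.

-1

Collinearity requires UV × UW = 0; each component is linear in m.
The x-component gives (-3)m + (-3) = 0, so m = -1.
The remaining components then also vanish.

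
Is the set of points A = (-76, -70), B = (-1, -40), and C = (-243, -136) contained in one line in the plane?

No

AB = (75, 30), AC = (-167, -66).
If collinear, AC would be a scalar multiple of AB. But (75)·(-66) ≠ (30)·(-167) (difference 60), so they are not parallel; the points are not collinear.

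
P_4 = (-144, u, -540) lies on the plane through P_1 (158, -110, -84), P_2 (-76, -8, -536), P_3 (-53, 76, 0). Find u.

Coplanarity requires P_1P_2 · (P_1P_3 × P_1P_4) = 0.
P_1P_2 = (-234, 102, -452), P_1P_3 = (-211, 186, 84); the triple product is linear in u with coefficient 115028 and constant term -5291288.
Setting it to zero: u = 46.

46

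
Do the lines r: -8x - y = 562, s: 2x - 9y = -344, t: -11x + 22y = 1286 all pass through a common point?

No

Intersecting r and s: solving the 2×2 system gives (x, y) = (-73, 22).
Substitute into t: (-11)(-73) + (22)(22) = 1287.
But t requires 1286 ≠ 1287, so the three lines have no common point.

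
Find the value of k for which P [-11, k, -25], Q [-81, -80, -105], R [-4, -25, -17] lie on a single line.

Collinearity requires PQ × PR = 0; each component is linear in k.
The x-component gives (-88)k + (-2640) = 0, so k = -30.
The remaining components then also vanish.

-30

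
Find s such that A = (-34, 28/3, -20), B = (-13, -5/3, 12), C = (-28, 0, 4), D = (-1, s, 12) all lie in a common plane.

Normal to plane ABC: n = (104/3, -312, -130); plane equation n·P = -4472/3.
Requiring n·D = -4472/3: (-312)s + (-4784/3) = -4472/3.
So s = -1/3.

-1/3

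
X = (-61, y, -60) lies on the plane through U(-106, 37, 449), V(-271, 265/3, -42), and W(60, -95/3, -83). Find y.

Coplanarity requires UV · (UW × UX) = 0.
UV = (-165, 154/3, -491), UW = (166, -206/3, -532); the triple product is linear in y with coefficient -169286 and constant term 6263582/3.
Setting it to zero: y = 37/3.

37/3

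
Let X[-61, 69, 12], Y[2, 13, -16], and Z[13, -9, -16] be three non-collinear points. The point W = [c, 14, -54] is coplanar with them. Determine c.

Coplanarity requires XY · (XZ × XW) = 0.
XY = (63, -56, -28), XZ = (74, -78, -28); the triple product is linear in c with coefficient -616 and constant term 30184.
Setting it to zero: c = 49.

49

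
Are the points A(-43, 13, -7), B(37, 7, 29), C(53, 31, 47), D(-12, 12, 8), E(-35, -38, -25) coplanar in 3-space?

No

The plane through A, B, C has normal n = AB × AC = (-972, -864, 2016) and equation n·P = 16452.
Checking the remaining points: n·D = 17424, n·E = 16452.
Since n·D = 17424 ≠ 16452, D is off the plane and the points are not all coplanar.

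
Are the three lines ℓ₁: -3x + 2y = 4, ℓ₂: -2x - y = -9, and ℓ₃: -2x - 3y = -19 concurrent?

Yes

Intersecting ℓ₁ and ℓ₂: solving the 2×2 system gives (x, y) = (2, 5).
Substitute into ℓ₃: (-2)(2) + (-3)(5) = -19.
This equals -19, so (2, 5) lies on all three lines and they are concurrent.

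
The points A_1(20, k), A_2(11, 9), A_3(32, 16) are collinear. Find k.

12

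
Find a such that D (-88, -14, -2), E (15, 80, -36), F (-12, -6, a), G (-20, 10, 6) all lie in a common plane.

22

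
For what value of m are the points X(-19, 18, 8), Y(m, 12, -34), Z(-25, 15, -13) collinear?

-31

Collinearity requires XY × XZ = 0; each component is linear in m.
The y-component gives (21)m + (651) = 0, so m = -31.
The remaining components then also vanish.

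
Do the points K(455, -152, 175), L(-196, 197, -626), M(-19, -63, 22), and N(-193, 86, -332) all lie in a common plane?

No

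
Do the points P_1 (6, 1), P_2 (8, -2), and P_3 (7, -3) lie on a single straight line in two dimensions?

No

P_1P_2 = (2, -3), P_1P_3 = (1, -4).
If collinear, P_1P_3 would be a scalar multiple of P_1P_2. But (2)·(-4) ≠ (-3)·(1) (difference -5), so they are not parallel; the points are not collinear.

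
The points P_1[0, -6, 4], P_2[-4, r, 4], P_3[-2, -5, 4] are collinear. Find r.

-4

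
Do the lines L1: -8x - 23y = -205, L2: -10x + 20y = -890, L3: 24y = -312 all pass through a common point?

Intersecting L1 and L2: solving the 2×2 system gives (x, y) = (63, -13).
Substitute into L3: (0)(63) + (24)(-13) = -312.
This equals -312, so (63, -13) lies on all three lines and they are concurrent.

Yes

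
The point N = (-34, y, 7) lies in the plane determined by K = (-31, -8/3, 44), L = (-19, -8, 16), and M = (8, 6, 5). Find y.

-70/3

A normal to the plane is n = KL × KM = (1352/3, -624, 312).
N lies in the plane iff n · KN = 0.
This gives (-624)y + (-14560) = 0, so y = -70/3.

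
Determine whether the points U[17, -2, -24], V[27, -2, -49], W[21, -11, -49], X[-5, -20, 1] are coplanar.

With U as base: UV = (10, 0, -25), UW = (4, -9, -25), UX = (-22, -18, 25).
UW × UX = (-675, 450, -270).
UV · (UW × UX) = 0.
The scalar triple product vanishes, so the four points are coplanar.

Yes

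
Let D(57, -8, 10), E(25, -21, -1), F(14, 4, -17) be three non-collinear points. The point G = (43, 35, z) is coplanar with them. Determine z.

-15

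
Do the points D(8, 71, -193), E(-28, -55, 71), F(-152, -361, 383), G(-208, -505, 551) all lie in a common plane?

A normal to the plane through D, E, F is n = DE × DF = (41472, -21504, -4608).
The plane has equation n·P = -305664. For G: n·G = -305664.
Equal, so G lies in the plane and all four are coplanar.

Yes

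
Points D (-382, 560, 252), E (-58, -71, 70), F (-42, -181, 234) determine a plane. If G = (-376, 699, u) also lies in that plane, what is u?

The plane through D, E, F has equation −123504x − 56048y − 25544z = 9354560.
Substituting G: (-25544)u + (7259952) = 9354560, so u = -82.

-82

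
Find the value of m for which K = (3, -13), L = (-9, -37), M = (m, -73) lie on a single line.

The three points are collinear iff det[KL; KM] = 0.
This determinant is linear in m: (24)m + (648) = 0, so m = -27.

-27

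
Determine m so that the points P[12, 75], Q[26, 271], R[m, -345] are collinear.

The three points are collinear iff det[PQ; PR] = 0.
This determinant is linear in m: (-196)m + (-3528) = 0, so m = -18.

-18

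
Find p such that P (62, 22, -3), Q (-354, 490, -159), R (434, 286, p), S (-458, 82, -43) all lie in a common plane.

-65

Normal to plane PQS: n = (-9360, 64480, 218400); plane equation n·X = 183040.
Requiring n·R = 183040: (218400)p + (14379040) = 183040.
So p = -65.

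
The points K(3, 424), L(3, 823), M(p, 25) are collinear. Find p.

3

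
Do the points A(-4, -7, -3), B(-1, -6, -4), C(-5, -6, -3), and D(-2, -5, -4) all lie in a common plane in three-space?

Yes

A normal to the plane through A, B, C is n = AB × AC = (1, 1, 4).
The plane has equation n·P = -23. For D: n·D = -23.
Equal, so D lies in the plane and all four are coplanar.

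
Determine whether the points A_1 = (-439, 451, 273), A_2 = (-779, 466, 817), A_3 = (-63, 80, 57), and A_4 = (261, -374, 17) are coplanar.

The four points are coplanar iff the 3×3 determinant with rows A_1A_2, A_1A_3, A_1A_4 is zero.
Rows: (-340, 15, 544), (376, -371, -216), (700, -825, -256).
Expanding along the first row: (-340)(-83224) − (15)(54944) + (544)(-50500) = 0.
Zero determinant ⇒ coplanar.

Yes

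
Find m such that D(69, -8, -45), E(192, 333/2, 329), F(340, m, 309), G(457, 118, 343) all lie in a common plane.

249/2

Normal to plane DEG: n = (20582, 97388, -52208); plane equation n·P = 2990414.
Requiring n·F = 2990414: (97388)m + (-9134392) = 2990414.
So m = 249/2.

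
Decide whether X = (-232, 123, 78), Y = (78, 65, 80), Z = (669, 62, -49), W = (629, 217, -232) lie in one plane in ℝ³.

No

With X as base: XY = (310, -58, 2), XZ = (901, -61, -127), XW = (861, 94, -310).
XZ × XW = (30848, 169963, 137215).
XY · (XZ × XW) = -20544.
Since -20544 ≠ 0, the four points are not coplanar.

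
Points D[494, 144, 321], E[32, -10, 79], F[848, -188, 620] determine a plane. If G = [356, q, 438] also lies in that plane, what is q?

-652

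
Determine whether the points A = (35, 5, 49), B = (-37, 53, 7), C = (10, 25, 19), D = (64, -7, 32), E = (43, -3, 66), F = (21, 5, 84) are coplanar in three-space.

Yes

The plane through A, B, C has normal n = AB × AC = (-600, -1110, -240) and equation n·P = -38310.
Checking the remaining points: n·D = -38310, n·E = -38310, n·F = -38310.
All equal -38310, so all 6 points lie in one plane.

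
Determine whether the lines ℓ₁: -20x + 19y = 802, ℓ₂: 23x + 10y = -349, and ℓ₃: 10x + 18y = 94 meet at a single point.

Lines aᵢx + bᵢy = cᵢ with pairwise distinct directions are concurrent exactly when det[aᵢ bᵢ cᵢ] = 0.
Here the determinant is 0.
It vanishes, so the lines are concurrent at (-23, 18).

Yes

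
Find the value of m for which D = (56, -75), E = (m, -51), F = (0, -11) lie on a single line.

The three points are collinear iff det[DE; DF] = 0.
This determinant is linear in m: (64)m + (-2240) = 0, so m = 35.

35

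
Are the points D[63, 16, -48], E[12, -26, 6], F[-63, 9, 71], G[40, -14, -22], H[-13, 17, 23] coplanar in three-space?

Yes

The plane through D, E, F has normal n = DE × DF = (-4620, -735, -4935) and equation n·P = -65940.
Checking the remaining points: n·G = -65940, n·H = -65940.
All equal -65940, so all 5 points lie in one plane.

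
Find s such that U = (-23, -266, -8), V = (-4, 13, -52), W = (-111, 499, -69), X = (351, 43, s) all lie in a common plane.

-207

Coplanarity ⇔ det[UV; UW; UX] = 0.
Expanding, this is linear in s: (39087)s + (8091009) = 0.
So s = -207.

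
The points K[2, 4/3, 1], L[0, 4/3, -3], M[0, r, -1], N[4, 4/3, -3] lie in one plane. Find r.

4/3

Coplanarity ⇔ det[KL; KM; KN] = 0.
Expanding, this is linear in r: (16)r + (-64/3) = 0.
So r = 4/3.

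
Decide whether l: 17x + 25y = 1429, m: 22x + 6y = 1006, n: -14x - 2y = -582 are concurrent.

Yes

The three lines meet at one point iff the augmented coefficient matrix [aᵢ bᵢ cᵢ] has rank < 3, i.e. its determinant vanishes.
Here the determinant is 0.
It vanishes, so the lines are concurrent at (37, 32).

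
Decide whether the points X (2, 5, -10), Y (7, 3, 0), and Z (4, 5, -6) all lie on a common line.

No

XY = (5, -2, 10), XZ = (2, 0, 4).
XY × XZ = (-8, 0, 4).
The cross product is nonzero, so the points do not lie on one line.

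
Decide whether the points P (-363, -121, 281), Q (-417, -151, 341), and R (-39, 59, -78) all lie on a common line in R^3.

No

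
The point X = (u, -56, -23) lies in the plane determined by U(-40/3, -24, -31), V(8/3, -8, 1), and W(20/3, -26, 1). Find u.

-4/3

Coplanarity requires UV · (UW × UX) = 0.
UV = (16, 16, 32), UW = (20, -2, 32); the triple product is linear in u with coefficient 576 and constant term 768.
Setting it to zero: u = -4/3.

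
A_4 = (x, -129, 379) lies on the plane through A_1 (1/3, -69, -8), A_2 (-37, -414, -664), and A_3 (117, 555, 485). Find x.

The plane through A_1, A_2, A_3 has equation 239259x − 58128y + 16954z = 3954953.
Substituting A_4: (239259)x + (13924078) = 3954953, so x = -125/3.

-125/3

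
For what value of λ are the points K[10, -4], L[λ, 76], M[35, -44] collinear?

The three points are collinear iff det[KL; KM] = 0.
This determinant is linear in λ: (-40)λ + (-1600) = 0, so λ = -40.

-40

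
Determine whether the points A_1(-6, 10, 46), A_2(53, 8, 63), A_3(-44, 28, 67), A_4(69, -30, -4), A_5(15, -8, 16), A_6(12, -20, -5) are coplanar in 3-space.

No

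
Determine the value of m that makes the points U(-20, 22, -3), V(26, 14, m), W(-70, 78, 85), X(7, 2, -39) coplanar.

Coplanarity ⇔ det[UV; UW; UX] = 0.
Expanding, this is linear in m: (-512)m + (-17920) = 0.
So m = -35.

-35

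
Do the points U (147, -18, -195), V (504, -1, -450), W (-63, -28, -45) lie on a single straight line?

UV = (357, 17, -255), UW = (-210, -10, 150).
Each component of UW is -10/17 times the corresponding component of UV, so UW = -10/17·UV and the points are collinear.

Yes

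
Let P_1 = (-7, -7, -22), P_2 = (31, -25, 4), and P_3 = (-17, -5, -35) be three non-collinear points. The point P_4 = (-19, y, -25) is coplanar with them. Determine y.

1

The plane through P_1, P_2, P_3 has equation 182x + 234y − 104z = -624.
Substituting P_4: (234)y + (-858) = -624, so y = 1.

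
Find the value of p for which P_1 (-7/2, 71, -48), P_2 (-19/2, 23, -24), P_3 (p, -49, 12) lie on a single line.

Collinearity requires P_1P_2 × P_1P_3 = 0; each component is linear in p.
The y-component gives (24)p + (444) = 0, so p = -37/2.
The remaining components then also vanish.

-37/2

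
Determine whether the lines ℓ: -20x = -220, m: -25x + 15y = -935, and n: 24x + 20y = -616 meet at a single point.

Lines aᵢx + bᵢy = cᵢ with pairwise distinct directions are concurrent exactly when det[aᵢ bᵢ cᵢ] = 0.
Here the determinant is 0.
It vanishes, so the lines are concurrent at (11, -44).

Yes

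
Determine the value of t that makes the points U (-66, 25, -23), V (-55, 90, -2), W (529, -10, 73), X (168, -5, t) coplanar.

10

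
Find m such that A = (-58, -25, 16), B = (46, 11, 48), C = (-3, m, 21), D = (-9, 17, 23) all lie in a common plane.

Coplanarity ⇔ det[AB; AC; AD] = 0.
Expanding, this is linear in m: (-840)m + (26040) = 0.
So m = 31.

31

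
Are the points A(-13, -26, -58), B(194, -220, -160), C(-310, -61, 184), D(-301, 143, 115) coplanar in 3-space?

No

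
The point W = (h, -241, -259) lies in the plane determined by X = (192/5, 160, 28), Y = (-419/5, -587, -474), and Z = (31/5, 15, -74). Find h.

-299/5

The plane through X, Y, Z has equation 3404x + 3700y − (31672/5)z = 2726752/5.
Substituting W: (3404)h + (3744548/5) = 2726752/5, so h = -299/5.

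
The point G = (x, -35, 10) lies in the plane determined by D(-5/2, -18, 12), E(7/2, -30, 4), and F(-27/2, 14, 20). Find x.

5/2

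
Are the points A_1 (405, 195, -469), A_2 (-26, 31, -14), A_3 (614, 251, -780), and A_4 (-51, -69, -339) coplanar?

The four points are coplanar iff the 3×3 determinant with rows A_1A_2, A_1A_3, A_1A_4 is zero.
Rows: (-431, -164, 455), (209, 56, -311), (-456, -264, 130).
Expanding along the first row: (-431)(-74824) − (-164)(-114646) + (455)(-29640) = -39000.
Nonzero ⇒ not coplanar.

No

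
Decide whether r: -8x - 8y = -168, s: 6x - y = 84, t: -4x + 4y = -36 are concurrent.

Lines aᵢx + bᵢy = cᵢ with pairwise distinct directions are concurrent exactly when det[aᵢ bᵢ cᵢ] = 0.
Here the determinant is 0.
It vanishes, so the lines are concurrent at (15, 6).

Yes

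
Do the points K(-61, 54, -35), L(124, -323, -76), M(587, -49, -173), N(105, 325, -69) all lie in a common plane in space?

The four points are coplanar iff the 3×3 determinant with rows KL, KM, KN is zero.
Rows: (185, -377, -41), (648, -103, -138), (166, 271, -34).
Expanding along the first row: (185)(40900) − (-377)(876) + (-41)(192706) = -4194.
Nonzero ⇒ not coplanar.

No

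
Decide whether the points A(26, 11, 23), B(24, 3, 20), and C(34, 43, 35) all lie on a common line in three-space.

AB = (-2, -8, -3), AC = (8, 32, 12).
AB × AC = (0, 0, 0).
The cross product vanishes, so the three points are collinear.

Yes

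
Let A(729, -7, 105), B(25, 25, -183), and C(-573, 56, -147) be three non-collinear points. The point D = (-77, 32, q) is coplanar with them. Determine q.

A normal to the plane is n = AB × AC = (10080, 197568, -2688).
D lies in the plane iff n · AD = 0.
This gives (-2688)q + (-137088) = 0, so q = -51.

-51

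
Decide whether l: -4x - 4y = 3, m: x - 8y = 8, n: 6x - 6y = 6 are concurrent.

No

Lines aᵢx + bᵢy = cᵢ with pairwise distinct directions are concurrent exactly when det[aᵢ bᵢ cᵢ] = 0.
Here the determinant is -42.
Nonzero, so no common point exists.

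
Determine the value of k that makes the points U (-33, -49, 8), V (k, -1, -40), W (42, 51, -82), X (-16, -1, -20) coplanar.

9

Normal to plane UWX: n = (1520, 570, 1900); plane equation n·P = -62890.
Requiring n·V = -62890: (1520)k + (-76570) = -62890.
So k = 9.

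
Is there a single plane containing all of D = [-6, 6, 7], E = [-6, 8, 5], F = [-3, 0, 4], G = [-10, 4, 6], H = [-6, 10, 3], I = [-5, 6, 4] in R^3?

No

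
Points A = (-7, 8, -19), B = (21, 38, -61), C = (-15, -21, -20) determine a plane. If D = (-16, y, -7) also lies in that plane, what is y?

Coplanarity requires AB · (AC × AD) = 0.
AB = (28, 30, -42), AC = (-8, -29, -1); the triple product is linear in y with coefficient 364 and constant term 1456.
Setting it to zero: y = -4.

-4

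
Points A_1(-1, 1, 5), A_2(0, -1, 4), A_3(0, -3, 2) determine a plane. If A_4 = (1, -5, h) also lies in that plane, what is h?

The plane through A_1, A_2, A_3 has equation 2x + 2y − 2z = -10.
Substituting A_4: (-2)h + (-8) = -10, so h = 1.

1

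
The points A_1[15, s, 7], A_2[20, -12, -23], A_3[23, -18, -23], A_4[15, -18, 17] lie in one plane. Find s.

The points are coplanar iff A_1A_2 · (A_1A_3 × A_1A_4) = 0.
Expanding, this is linear in s: (120)s + (1680) = 0.
So s = -14.

-14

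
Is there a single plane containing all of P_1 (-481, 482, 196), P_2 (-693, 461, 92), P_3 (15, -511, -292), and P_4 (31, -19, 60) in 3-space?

Yes

With P_1 as base: P_1P_2 = (-212, -21, -104), P_1P_3 = (496, -993, -488), P_1P_4 = (512, -501, -136).
P_1P_3 × P_1P_4 = (-109440, -182400, 259920).
P_1P_2 · (P_1P_3 × P_1P_4) = 0.
The scalar triple product vanishes, so the four points are coplanar.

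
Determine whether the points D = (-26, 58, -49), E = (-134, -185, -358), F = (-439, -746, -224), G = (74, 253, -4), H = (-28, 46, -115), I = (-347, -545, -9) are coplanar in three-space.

The plane through D, E, F has normal n = DE × DF = (-205911, 108717, -13527) and equation n·P = 12322095.
Checking the remaining points: n·G = 12322095, n·H = 12322095, n·I = 12322095.
All equal 12322095, so all 6 points lie in one plane.

Yes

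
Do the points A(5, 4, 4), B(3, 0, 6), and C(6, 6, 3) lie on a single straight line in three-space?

Yes

AB = (-2, -4, 2), AC = (1, 2, -1).
AB × AC = (0, 0, 0).
The cross product vanishes, so the three points are collinear.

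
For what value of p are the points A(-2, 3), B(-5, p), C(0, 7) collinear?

Collinearity: (B − A) must be parallel to (C − A) = (2, 4).
Cross-multiplying the components: (p − 3)·(2) = (-3)·(4).
Solving gives p = -3.

-3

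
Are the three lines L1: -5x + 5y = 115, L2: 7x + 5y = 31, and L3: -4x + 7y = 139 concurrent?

Intersecting L1 and L2: solving the 2×2 system gives (x, y) = (-7, 16).
Substitute into L3: (-4)(-7) + (7)(16) = 140.
But L3 requires 139 ≠ 140, so the three lines have no common point.

No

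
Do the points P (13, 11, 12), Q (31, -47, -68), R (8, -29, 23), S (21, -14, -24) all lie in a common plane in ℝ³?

No

The four points are coplanar iff the 3×3 determinant with rows PQ, PR, PS is zero.
Rows: (18, -58, -80), (-5, -40, 11), (8, -25, -36).
Expanding along the first row: (18)(1715) − (-58)(92) + (-80)(445) = 606.
Nonzero ⇒ not coplanar.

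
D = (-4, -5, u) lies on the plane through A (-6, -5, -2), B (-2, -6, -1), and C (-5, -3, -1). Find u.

-4/3

Coplanarity requires AB · (AC × AD) = 0.
AB = (4, -1, 1), AC = (1, 2, 1); the triple product is linear in u with coefficient 9 and constant term 12.
Setting it to zero: u = -4/3.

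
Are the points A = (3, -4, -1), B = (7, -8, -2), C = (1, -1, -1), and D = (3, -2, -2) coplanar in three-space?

Yes

With A as base: AB = (4, -4, -1), AC = (-2, 3, 0), AD = (0, 2, -1).
AC × AD = (-3, -2, -4).
AB · (AC × AD) = 0.
The scalar triple product vanishes, so the four points are coplanar.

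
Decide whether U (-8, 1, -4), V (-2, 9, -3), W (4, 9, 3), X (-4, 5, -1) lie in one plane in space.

No

The four points are coplanar iff the 3×3 determinant with rows UV, UW, UX is zero.
Rows: (6, 8, 1), (12, 8, 7), (4, 4, 3).
Expanding along the first row: (6)(-4) − (8)(8) + (1)(16) = -72.
Nonzero ⇒ not coplanar.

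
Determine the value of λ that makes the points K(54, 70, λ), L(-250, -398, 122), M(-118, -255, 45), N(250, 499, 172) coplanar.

The points are coplanar iff KL · (KM × KN) = 0.
Expanding, this is linear in λ: (-46904)λ + (3658512) = 0.
So λ = 78.

78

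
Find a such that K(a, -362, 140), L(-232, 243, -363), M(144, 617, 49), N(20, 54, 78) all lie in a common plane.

-44

The points are coplanar iff KL · (KM × KN) = 0.
Expanding, this is linear in a: (-242802)a + (-10683288) = 0.
So a = -44.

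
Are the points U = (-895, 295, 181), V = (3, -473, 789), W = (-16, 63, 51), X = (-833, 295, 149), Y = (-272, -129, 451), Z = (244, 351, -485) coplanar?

Yes

The plane through U, V, W has normal n = UV × UW = (240896, 651172, 466736) and equation n·P = 60973036.
Checking the remaining points: n·X = 60973036, n·Y = 60973036, n·Z = 60973036.
All equal 60973036, so all 6 points lie in one plane.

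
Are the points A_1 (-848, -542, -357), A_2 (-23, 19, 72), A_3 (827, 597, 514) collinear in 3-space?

A_1A_2 = (825, 561, 429), A_1A_3 = (1675, 1139, 871).
A_1A_2 × A_1A_3 = (0, 0, 0).
The cross product vanishes, so the three points are collinear.

Yes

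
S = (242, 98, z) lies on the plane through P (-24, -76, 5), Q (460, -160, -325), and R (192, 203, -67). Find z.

-124

A normal to the plane is n = PQ × PR = (98118, -36432, 153180).
S lies in the plane iff n · PS = 0.
This gives (153180)z + (18994320) = 0, so z = -124.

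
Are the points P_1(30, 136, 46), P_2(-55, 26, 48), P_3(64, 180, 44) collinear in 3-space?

No

P_1P_2 = (-85, -110, 2), P_1P_3 = (34, 44, -2).
Comparing components 2 and 3: (-110)(-2) − (2)(44) = 132 ≠ 0, so P_1P_2 and P_1P_3 are not parallel and the points are not collinear.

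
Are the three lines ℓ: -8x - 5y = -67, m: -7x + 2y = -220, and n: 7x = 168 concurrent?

No

Intersecting ℓ and m: solving the 2×2 system gives (x, y) = (1234/51, -1291/51).
Substitute into n: (7)(1234/51) + (0)(-1291/51) = 8638/51.
But n requires 168 ≠ 8638/51, so the three lines have no common point.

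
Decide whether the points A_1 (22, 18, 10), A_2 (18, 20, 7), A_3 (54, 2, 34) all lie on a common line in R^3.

Yes

A_1A_2 = (-4, 2, -3), A_1A_3 = (32, -16, 24).
A_1A_2 × A_1A_3 = (0, 0, 0).
The cross product vanishes, so the three points are collinear.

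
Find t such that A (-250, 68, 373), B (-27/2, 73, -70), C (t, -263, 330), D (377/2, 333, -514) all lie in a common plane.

The points are coplanar iff AB · (AC × AD) = 0.
Expanding, this is linear in t: (-112960)t + (-20502240) = 0.
So t = -363/2.

-363/2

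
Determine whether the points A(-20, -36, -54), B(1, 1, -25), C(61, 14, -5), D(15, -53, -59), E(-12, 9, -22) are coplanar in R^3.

Yes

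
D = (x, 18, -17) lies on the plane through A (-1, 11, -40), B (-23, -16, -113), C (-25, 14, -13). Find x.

-1

Coplanarity requires AB · (AC × AD) = 0.
AB = (-22, -27, -73), AC = (-24, 3, 27); the triple product is linear in x with coefficient -510 and constant term -510.
Setting it to zero: x = -1.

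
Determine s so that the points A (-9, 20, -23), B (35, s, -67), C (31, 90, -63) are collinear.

97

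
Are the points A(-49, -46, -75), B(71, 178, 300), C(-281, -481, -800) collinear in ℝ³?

No

AB = (120, 224, 375), AC = (-232, -435, -725).
AB × AC = (725, 0, -232).
The cross product is nonzero, so the points do not lie on one line.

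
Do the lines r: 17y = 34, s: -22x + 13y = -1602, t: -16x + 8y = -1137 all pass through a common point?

No

The three lines meet at one point iff the augmented coefficient matrix [aᵢ bᵢ cᵢ] has rank < 3, i.e. its determinant vanishes.
Here the determinant is 11594.
Nonzero, so no common point exists.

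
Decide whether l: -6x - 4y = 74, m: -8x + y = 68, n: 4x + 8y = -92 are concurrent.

Lines aᵢx + bᵢy = cᵢ with pairwise distinct directions are concurrent exactly when det[aᵢ bᵢ cᵢ] = 0.
Here the determinant is 640.
Nonzero, so no common point exists.

No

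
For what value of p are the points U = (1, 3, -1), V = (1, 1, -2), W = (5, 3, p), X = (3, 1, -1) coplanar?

The points are coplanar iff UV · (UW × UX) = 0.
Expanding, this is linear in p: (-4)p + (4) = 0.
So p = 1.

1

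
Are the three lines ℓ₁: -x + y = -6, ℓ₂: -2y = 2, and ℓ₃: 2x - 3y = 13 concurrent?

Yes

The three lines meet at one point iff the augmented coefficient matrix [aᵢ bᵢ cᵢ] has rank < 3, i.e. its determinant vanishes.
Here the determinant is 0.
It vanishes, so the lines are concurrent at (5, -1).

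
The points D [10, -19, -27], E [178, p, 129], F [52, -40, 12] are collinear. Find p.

-103

Collinearity requires DE × DF = 0; each component is linear in p.
The x-component gives (39)p + (4017) = 0, so p = -103.
The remaining components then also vanish.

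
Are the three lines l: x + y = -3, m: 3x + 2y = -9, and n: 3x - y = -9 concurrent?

Yes

Intersecting l and m: solving the 2×2 system gives (x, y) = (-3, 0).
Substitute into n: (3)(-3) + (-1)(0) = -9.
This equals -9, so (-3, 0) lies on all three lines and they are concurrent.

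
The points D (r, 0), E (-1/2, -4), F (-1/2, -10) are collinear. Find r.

-1/2

The three points are collinear iff det[DE; DF] = 0.
This determinant is linear in r: (6)r + (3) = 0, so r = -1/2.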